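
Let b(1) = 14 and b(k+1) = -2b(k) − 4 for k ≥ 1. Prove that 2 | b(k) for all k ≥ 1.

Base case: b(1) = 14 = 2·7, so 2 | b(1).
Assume 2 | b(j), so b(j) = 2t for some integer t.
Then b(j+1) = -2b(j) − 4 = -2·(2t) − 4 = 2(-2t − 2), so 2 | b(j+1).
By induction, 2 | b(k) for all k ≥ 1.

2 | b(k)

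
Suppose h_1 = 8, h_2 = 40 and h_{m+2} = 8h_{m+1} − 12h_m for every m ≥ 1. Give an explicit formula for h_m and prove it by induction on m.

Claim: h_m = 2^m + 6^m.

Base cases: h_1 = 8 and 2^1 + 6^1 = 8; h_2 = 40 and 2^2 + 6^2 = 40.
Assume h_j = 2^j + 6^j for all 1 ≤ j ≤ k, where k ≥ 2.
Then h_{k+1} = 8h_k − 12h_{k−1} = 8·(2^k + 6^k) − 12·(2^{k−1} + 6^{k−1}) = (8·2 − 12)2^{k−1} + (8·6 − 12)6^{k−1} = 4·2^{k−1} + 36·6^{k−1} = 2^{k+1} + 6^{k+1}.
Hence h_m = 2^m + 6^m for every m ≥ 1, by strong induction.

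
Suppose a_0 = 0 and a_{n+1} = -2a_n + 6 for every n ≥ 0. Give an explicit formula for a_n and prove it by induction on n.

Claim: a_n = -2·(-2)^n + 2.

Base case: a_0 = 0, and -2·(-2)^0 + 2 = -2 + 2 = 0.
Assume a_r = -2·(-2)^r + 2 for some r ≥ 0.
Then a_{r+1} = -2a_r + 6 = -2·(-2·(-2)^r + 2) + 6 = 4·(-2)^r − 4 + 6 = -2·(-2)^{r+1} + 2.
By induction, a_n = -2·(-2)^n + 2 for all n ≥ 0.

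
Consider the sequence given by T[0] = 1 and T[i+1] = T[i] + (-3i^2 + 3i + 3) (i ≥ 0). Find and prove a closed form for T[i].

Claim: T[i] = -i^3 + 3i^2 + i + 1.

Base case: T[0] = 1, and -0^3 + 3·0^2 + 0 + 1 = 1.
Assume T[m] = -m^3 + 3m^2 + m + 1.
Then T[m+1] = T[m] + (-3m^2 + 3m + 3) = (-m^3 + 3m^2 + m + 1) + (-3m^2 + 3m + 3) = -m^3 + 4m + 4,
and -(m+1)^3 + 3·(m+1)^2 + (m+1) + 1 = -m^3 + 4m + 4.
This completes the inductive step, so T[i] = -i^3 + 3i^2 + i + 1 for all i ≥ 0.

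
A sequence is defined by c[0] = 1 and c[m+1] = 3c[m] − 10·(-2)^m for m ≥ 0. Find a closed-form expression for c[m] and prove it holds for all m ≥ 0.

Claim: c[m] = -3^m + 2·(-2)^m.

Base case: c[0] = 1, and -3^0 + 2·(-2)^0 = -1 + 2 = 1.
Assume c[j] = -3^j + 2·(-2)^j for some j ≥ 0.
Then c[j+1] = 3c[j] − 10·(-2)^j = 3·(-3^j + 2·(-2)^j) − 10·(-2)^j = -3^{j+1} + 6·(-2)^j − 10·(-2)^j = -3^{j+1} − 4·(-2)^j = -3^{j+1} + 2·(-2)^{j+1}.
This completes the inductive step, so c[m] = -3^m + 2·(-2)^m for all m ≥ 0.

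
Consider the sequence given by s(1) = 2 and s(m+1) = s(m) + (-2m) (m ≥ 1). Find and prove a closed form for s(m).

Claim: s(m) = -m^2 + m + 2.

Base case: s(1) = 2, and -1^2 + 1 + 2 = 2.
Assume s(r) = -r^2 + r + 2.
Then s(r+1) = s(r) + (-2r) = (-r^2 + r + 2) + (-2r) = -r^2 − r + 2,
and -(r+1)^2 + (r+1) + 2 = -r^2 − r + 2.
Hence s(m) = -m^2 + m + 2 for every m ≥ 1, by induction.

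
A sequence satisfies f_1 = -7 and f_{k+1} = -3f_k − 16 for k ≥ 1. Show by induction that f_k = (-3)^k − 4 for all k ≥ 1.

Base case: f_1 = -7, and (-3)^1 − 4 = -3 − 4 = -7.
Assume f_r = (-3)^r − 4 for some r ≥ 1.
Then f_{r+1} = -3f_r − 16 = -3·((-3)^r − 4) − 16 = -3·(-3)^r + 12 − 16 = (-3)^{r+1} − 4.
By induction, f_k = (-3)^k − 4 for all k ≥ 1.

f_k = (-3)^k − 4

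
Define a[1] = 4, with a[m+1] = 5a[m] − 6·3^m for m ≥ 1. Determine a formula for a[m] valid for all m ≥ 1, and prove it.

Claim: a[m] = -5^m + 3·3^m.

Base case: a[1] = 4, and -5^1 + 3·3^1 = -5 + 9 = 4.
Assume a[r] = -5^r + 3·3^r for some r ≥ 1.
Then a[r+1] = 5a[r] − 6·3^r = 5·(-5^r + 3·3^r) − 6·3^r = -5^{r+1} + 15·3^r − 6·3^r = -5^{r+1} + 9·3^r = -5^{r+1} + 3·3^{r+1}.
So the formula holds for r+1, and by induction a[m] = -5^m + 3·3^m for all m ≥ 1.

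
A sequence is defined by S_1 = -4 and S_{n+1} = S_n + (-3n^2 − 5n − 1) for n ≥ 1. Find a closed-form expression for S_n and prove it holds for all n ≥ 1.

Claim: S_n = -n^3 − n^2 + n − 3.

Base case: S_1 = -4, and -1^3 − 1^2 + 1 − 3 = -4.
Assume S_m = -m^3 − m^2 + m − 3.
Then S_{m+1} = S_m + (-3m^2 − 5m − 1) = (-m^3 − m^2 + m − 3) + (-3m^2 − 5m − 1) = -m^3 − 4m^2 − 4m − 4,
and -(m+1)^3 − (m+1)^2 + (m+1) − 3 = -m^3 − 4m^2 − 4m − 4.
By induction, S_n = -n^3 − n^2 + n − 3 for all n ≥ 1.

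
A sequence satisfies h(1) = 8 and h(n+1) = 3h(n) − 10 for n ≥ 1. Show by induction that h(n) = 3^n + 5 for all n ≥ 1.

Base case: h(1) = 8, and 3^1 + 5 = 3 + 5 = 8.
Assume h(m) = 3^m + 5 for some m ≥ 1.
Then h(m+1) = 3h(m) − 10 = 3·(3^m + 5) − 10 = 3^{m+1} + 15 − 10 = 3^{m+1} + 5.
By induction, h(n) = 3^n + 5 for all n ≥ 1.

h(n) = 3^n + 5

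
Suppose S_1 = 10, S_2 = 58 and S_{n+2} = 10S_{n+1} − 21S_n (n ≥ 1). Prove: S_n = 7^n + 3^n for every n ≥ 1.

Base cases: S_1 = 10 and 7^1 + 3^1 = 10; S_2 = 58 and 7^2 + 3^2 = 58.
Assume S_j = 7^j + 3^j for all 1 ≤ j ≤ k, where k ≥ 2.
Then S_{k+1} = 10S_k − 21S_{k−1} = 10·(7^k + 3^k) − 21·(7^{k−1} + 3^{k−1}) = (10·7 − 21)7^{k−1} + (10·3 − 21)3^{k−1} = 49·7^{k−1} + 9·3^{k−1} = 7^{k+1} + 3^{k+1}.
So the formula holds for k+1, and by strong induction S_n = 7^n + 3^n for all n ≥ 1.

S_n = 7^n + 3^n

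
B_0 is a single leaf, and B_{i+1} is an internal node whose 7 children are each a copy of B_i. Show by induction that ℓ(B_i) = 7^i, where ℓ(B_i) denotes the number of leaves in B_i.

Base case: ℓ(B_0) = 1, and 7^0 = 1.
Assume ℓ(B_m) = 7^m.
Then ℓ(B_{m+1}) = 7·ℓ(B_m) = 7·7^m = 7^{m+1}.
So the formula holds for m+1, and by induction ℓ(B_i) = 7^i for all i ≥ 0.

ℓ(B_i) = 7^i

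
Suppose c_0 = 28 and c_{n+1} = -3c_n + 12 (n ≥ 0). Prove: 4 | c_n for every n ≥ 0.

Base case: c_0 = 28 = 4·7, so 4 | c_0.
Assume 4 | c_k, so c_k = 4t for some integer t.
Then c_{k+1} = -3c_k + 12 = -3·(4t) + 12 = 4(-3t + 3), so 4 | c_{k+1}.
By induction, 4 | c_n for all n ≥ 0.

4 | c_n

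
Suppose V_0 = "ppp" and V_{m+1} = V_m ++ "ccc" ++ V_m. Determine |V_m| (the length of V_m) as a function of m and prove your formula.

Claim: |V_m| = 6·2^m − 3.

Base case: |V_0| = 3, and 6·2^0 − 3 = 3.
Assume |V_k| = 6·2^k − 3.
Then |V_{k+1}| = |V_k| + 3 + |V_k| = 2|V_k| + 3 = 2(6·2^k − 3) + 3 = 6·2^{k+1} − 6 + 3 = 6·2^{k+1} − 3.
By induction, |V_m| = 6·2^m − 3 for all m ≥ 0.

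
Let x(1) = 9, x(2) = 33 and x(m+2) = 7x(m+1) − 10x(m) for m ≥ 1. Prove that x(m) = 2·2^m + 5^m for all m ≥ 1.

Base cases: x(1) = 9 and 2·2^1 + 5^1 = 9; x(2) = 33 and 2·2^2 + 5^2 = 33.
Assume x(j) = 2·2^j + 5^j for all 1 ≤ j ≤ k, where k ≥ 2.
Then x(k+1) = 7x(k) − 10x(k−1) = 7·(2·2^k + 5^k) − 10·(2·2^{k−1} + 5^{k−1}) = 2·(7·2 − 10)2^{k−1} + (7·5 − 10)5^{k−1} = 8·2^{k−1} + 25·5^{k−1} = 2·2^{k+1} + 5^{k+1}.
So the formula holds for k+1, and by strong induction x(m) = 2·2^m + 5^m for all m ≥ 1.

x(m) = 2·2^m + 5^m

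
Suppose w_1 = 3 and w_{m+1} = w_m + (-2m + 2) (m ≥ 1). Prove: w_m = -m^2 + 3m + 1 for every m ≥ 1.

Base case: w_1 = 3, and -1^2 + 3·1 + 1 = 3.
Assume w_r = -r^2 + 3r + 1.
Then w_{r+1} = w_r + (-2r + 2) = (-r^2 + 3r + 1) + (-2r + 2) = -r^2 + r + 3,
and -(r+1)^2 + 3·(r+1) + 1 = -r^2 + r + 3.
By induction, w_m = -m^2 + 3m + 1 for all m ≥ 1.

w_m = -m^2 + 3m + 1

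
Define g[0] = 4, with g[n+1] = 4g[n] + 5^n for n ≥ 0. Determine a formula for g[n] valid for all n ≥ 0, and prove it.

Claim: g[n] = 3·4^n + 5^n.

Base case: g[0] = 4, and 3·4^0 + 5^0 = 3 + 1 = 4.
Assume g[k] = 3·4^k + 5^k for some k ≥ 0.
Then g[k+1] = 4g[k] + 5^k = 4·(3·4^k + 5^k) + 5^k = 3·4^{k+1} + 4·5^k + 5^k = 3·4^{k+1} + 5·5^k = 3·4^{k+1} + 5^{k+1}.
Hence g[n] = 3·4^n + 5^n for every n ≥ 0, by induction.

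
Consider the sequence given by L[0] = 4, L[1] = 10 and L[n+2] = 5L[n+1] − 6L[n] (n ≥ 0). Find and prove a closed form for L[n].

Claim: L[n] = 2·3^n + 2·2^n.

Base cases: L[0] = 4 and 2·3^0 + 2·2^0 = 4; L[1] = 10 and 2·3^1 + 2·2^1 = 10.
Assume L[i] = 2·3^i + 2·2^i for all 0 ≤ i ≤ j, where j ≥ 1.
Then L[j+1] = 5L[j] − 6L[j−1] = 5·(2·3^j + 2·2^j) − 6·(2·3^{j−1} + 2·2^{j−1}) = 2·(5·3 − 6)3^{j−1} + 2·(5·2 − 6)2^{j−1} = 18·3^{j−1} + 8·2^{j−1} = 2·3^{j+1} + 2·2^{j+1}.
So the formula holds for j+1, and by strong induction L[n] = 2·3^n + 2·2^n for all n ≥ 0.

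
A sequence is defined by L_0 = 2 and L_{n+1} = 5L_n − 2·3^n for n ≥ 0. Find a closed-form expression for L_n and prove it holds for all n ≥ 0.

Claim: L_n = 5^n + 3^n.

Base case: L_0 = 2, and 5^0 + 3^0 = 1 + 1 = 2.
Assume L_r = 5^r + 3^r for some r ≥ 0.
Then L_{r+1} = 5L_r − 2·3^r = 5·(5^r + 3^r) − 2·3^r = 5^{r+1} + 5·3^r − 2·3^r = 5^{r+1} + 3·3^r = 5^{r+1} + 3^{r+1}.
By induction, L_n = 5^n + 3^n for all n ≥ 0.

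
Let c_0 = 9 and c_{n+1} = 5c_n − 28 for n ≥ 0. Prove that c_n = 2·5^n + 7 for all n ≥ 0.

Base case: c_0 = 9, and 2·5^0 + 7 = 2 + 7 = 9.
Assume c_j = 2·5^j + 7 for some j ≥ 0.
Then c_{j+1} = 5c_j − 28 = 5·(2·5^j + 7) − 28 = 10·5^j + 35 − 28 = 2·5^{j+1} + 7.
So the formula holds for j+1, and by induction c_n = 2·5^n + 7 for all n ≥ 0.

c_n = 2·5^n + 7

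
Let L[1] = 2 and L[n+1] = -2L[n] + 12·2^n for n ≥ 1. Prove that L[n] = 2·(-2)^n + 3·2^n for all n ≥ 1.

Base case: L[1] = 2, and 2·(-2)^1 + 3·2^1 = -4 + 6 = 2.
Assume L[r] = 2·(-2)^r + 3·2^r for some r ≥ 1.
Then L[r+1] = -2L[r] + 12·2^r = -2·(2·(-2)^r + 3·2^r) + 12·2^r = 2·(-2)^{r+1} − 6·2^r + 12·2^r = 2·(-2)^{r+1} + 6·2^r = 2·(-2)^{r+1} + 3·2^{r+1}.
This completes the inductive step, so L[n] = 2·(-2)^n + 3·2^n for all n ≥ 1.

L[n] = 2·(-2)^n + 3·2^n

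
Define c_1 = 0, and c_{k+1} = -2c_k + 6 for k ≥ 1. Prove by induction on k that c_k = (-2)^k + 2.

Base case: c_1 = 0, and (-2)^1 + 2 = -2 + 2 = 0.
Assume c_m = (-2)^m + 2 for some m ≥ 1.
Then c_{m+1} = -2c_m + 6 = -2·((-2)^m + 2) + 6 = -2·(-2)^m − 4 + 6 = (-2)^{m+1} + 2.
Hence c_k = (-2)^k + 2 for every k ≥ 1, by induction.

c_k = (-2)^k + 2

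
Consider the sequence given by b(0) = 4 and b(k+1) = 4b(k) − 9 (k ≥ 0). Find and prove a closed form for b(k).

Claim: b(k) = 4^k + 3.

Base case: b(0) = 4, and 4^0 + 3 = 1 + 3 = 4.
Assume b(m) = 4^m + 3 for some m ≥ 0.
Then b(m+1) = 4b(m) − 9 = 4·(4^m + 3) − 9 = 4^{m+1} + 12 − 9 = 4^{m+1} + 3.
This completes the inductive step, so b(k) = 4^k + 3 for all k ≥ 0.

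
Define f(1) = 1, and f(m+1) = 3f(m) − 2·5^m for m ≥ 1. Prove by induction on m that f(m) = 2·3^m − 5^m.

Base case: f(1) = 1, and 2·3^1 − 5^1 = 6 − 5 = 1.
Assume f(k) = 2·3^k − 5^k for some k ≥ 1.
Then f(k+1) = 3f(k) − 2·5^k = 3·(2·3^k − 5^k) − 2·5^k = 2·3^{k+1} − 3·5^k − 2·5^k = 2·3^{k+1} − 5·5^k = 2·3^{k+1} − 5^{k+1}.
By induction, f(m) = 2·3^m − 5^m for all m ≥ 1.

f(m) = 2·3^m − 5^m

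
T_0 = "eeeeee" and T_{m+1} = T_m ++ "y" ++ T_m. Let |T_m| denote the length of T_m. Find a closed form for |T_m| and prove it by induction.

Claim: |T_m| = 7·2^m − 1.

Base case: |T_0| = 6, and 7·2^0 − 1 = 6.
Assume |T_j| = 7·2^j − 1.
Then |T_{j+1}| = |T_j| + 1 + |T_j| = 2|T_j| + 1 = 2(7·2^j − 1) + 1 = 7·2^{j+1} − 2 + 1 = 7·2^{j+1} − 1.
This completes the inductive step, so |T_m| = 7·2^m − 1 for all m ≥ 0.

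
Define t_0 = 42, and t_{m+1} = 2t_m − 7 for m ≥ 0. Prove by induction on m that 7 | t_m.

Base case: t_0 = 42 = 7·6, so 7 | t_0.
Assume 7 | t_r, so t_r = 7s for some integer s.
Then t_{r+1} = 2t_r − 7 = 2·(7s) − 7 = 7(2s − 1), so 7 | t_{r+1}.
This completes the inductive step, so 7 | t_m for all m ≥ 0.

7 | t_m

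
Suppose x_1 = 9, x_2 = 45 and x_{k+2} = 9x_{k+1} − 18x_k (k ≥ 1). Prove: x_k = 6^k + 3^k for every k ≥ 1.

Base cases: x_1 = 9 and 6^1 + 3^1 = 9; x_2 = 45 and 6^2 + 3^2 = 45.
Assume x_j = 6^j + 3^j for all 1 ≤ j ≤ m, where m ≥ 2.
Then x_{m+1} = 9x_m − 18x_{m−1} = 9·(6^m + 3^m) − 18·(6^{m−1} + 3^{m−1}) = (9·6 − 18)6^{m−1} + (9·3 − 18)3^{m−1} = 36·6^{m−1} + 9·3^{m−1} = 6^{m+1} + 3^{m+1}.
By strong induction, x_k = 6^k + 3^k for all k ≥ 1.

x_k = 6^k + 3^k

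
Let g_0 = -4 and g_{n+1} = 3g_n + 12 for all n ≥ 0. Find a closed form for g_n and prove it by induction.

Claim: g_n = 2·3^n − 6.

Base case: g_0 = -4, and 2·3^0 − 6 = 2 − 6 = -4.
Assume g_r = 2·3^r − 6 for some r ≥ 0.
Then g_{r+1} = 3g_r + 12 = 3·(2·3^r − 6) + 12 = 6·3^r − 18 + 12 = 2·3^{r+1} − 6.
Hence g_n = 2·3^n − 6 for every n ≥ 0, by induction.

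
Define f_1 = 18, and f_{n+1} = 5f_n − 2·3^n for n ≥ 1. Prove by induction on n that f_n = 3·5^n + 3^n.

Base case: f_1 = 18, and 3·5^1 + 3^1 = 15 + 3 = 18.
Assume f_j = 3·5^j + 3^j for some j ≥ 1.
Then f_{j+1} = 5f_j − 2·3^j = 5·(3·5^j + 3^j) − 2·3^j = 3·5^{j+1} + 5·3^j − 2·3^j = 3·5^{j+1} + 3·3^j = 3·5^{j+1} + 3^{j+1}.
Hence f_n = 3·5^n + 3^n for every n ≥ 1, by induction.

f_n = 3·5^n + 3^n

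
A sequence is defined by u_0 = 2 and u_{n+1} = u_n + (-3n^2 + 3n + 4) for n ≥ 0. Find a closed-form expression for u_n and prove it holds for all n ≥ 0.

Claim: u_n = -n^3 + 3n^2 + 2n + 2.

Base case: u_0 = 2, and -0^3 + 3·0^2 + 2·0 + 2 = 2.
Assume u_m = -m^3 + 3m^2 + 2m + 2.
Then u_{m+1} = u_m + (-3m^2 + 3m + 4) = (-m^3 + 3m^2 + 2m + 2) + (-3m^2 + 3m + 4) = -m^3 + 5m + 6,
and -(m+1)^3 + 3·(m+1)^2 + 2·(m+1) + 2 = -m^3 + 5m + 6.
Hence u_n = -n^3 + 3n^2 + 2n + 2 for every n ≥ 0, by induction.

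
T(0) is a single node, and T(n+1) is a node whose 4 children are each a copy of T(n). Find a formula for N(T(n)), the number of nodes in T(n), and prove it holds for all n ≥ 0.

Claim: N(T(n)) = (4^{n+1} − 1)/3.

Base case: N(T(0)) = 1, and (4^{0+1} − 1)/3 = 1.
Assume N(T(m)) = (4^{m+1} − 1)/3.
Then N(T(m+1)) = 1 + 4N(T(m)) = 1 + 4·(4^{m+1} − 1)/3 = 1 + (4^{m+2} − 4)/3 = (3 + 4^{m+2} − 4)/3 = (4^{m+2} − 1)/3.
So the formula holds for m+1, and by induction N(T(n)) = (4^{n+1} − 1)/3 for all n ≥ 0.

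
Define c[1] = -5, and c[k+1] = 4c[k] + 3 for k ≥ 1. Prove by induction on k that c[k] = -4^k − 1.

Base case: c[1] = -5, and -4^1 − 1 = -4 − 1 = -5.
Assume c[j] = -4^j − 1 for some j ≥ 1.
Then c[j+1] = 4c[j] + 3 = 4·(-4^j − 1) + 3 = -4^{j+1} − 4 + 3 = -4^{j+1} − 1.
So the formula holds for j+1, and by induction c[k] = -4^k − 1 for all k ≥ 1.

c[k] = -4^k − 1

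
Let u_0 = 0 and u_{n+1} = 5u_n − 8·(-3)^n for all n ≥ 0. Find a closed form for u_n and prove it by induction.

Claim: u_n = -5^n + (-3)^n.

Base case: u_0 = 0, and -5^0 + (-3)^0 = -1 + 1 = 0.
Assume u_m = -5^m + (-3)^m for some m ≥ 0.
Then u_{m+1} = 5u_m − 8·(-3)^m = 5·(-5^m + (-3)^m) − 8·(-3)^m = -5^{m+1} + 5·(-3)^m − 8·(-3)^m = -5^{m+1} − 3·(-3)^m = -5^{m+1} + (-3)^{m+1}.
So the formula holds for m+1, and by induction u_n = -5^n + (-3)^n for all n ≥ 0.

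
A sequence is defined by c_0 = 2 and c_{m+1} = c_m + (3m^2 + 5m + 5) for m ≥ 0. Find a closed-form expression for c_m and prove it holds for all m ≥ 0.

Claim: c_m = m^3 + m^2 + 3m + 2.

Base case: c_0 = 2, and 0^3 + 0^2 + 3·0 + 2 = 2.
Assume c_k = k^3 + k^2 + 3k + 2.
Then c_{k+1} = c_k + (3k^2 + 5k + 5) = (k^3 + k^2 + 3k + 2) + (3k^2 + 5k + 5) = k^3 + 4k^2 + 8k + 7,
and (k+1)^3 + (k+1)^2 + 3·(k+1) + 2 = k^3 + 4k^2 + 8k + 7.
This completes the inductive step, so c_m = m^3 + m^2 + 3m + 2 for all m ≥ 0.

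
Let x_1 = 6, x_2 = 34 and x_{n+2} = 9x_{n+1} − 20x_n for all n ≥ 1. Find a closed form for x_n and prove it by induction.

Claim: x_n = 2·5^n − 4^n.

Base cases: x_1 = 6 and 2·5^1 − 4^1 = 6; x_2 = 34 and 2·5^2 − 4^2 = 34.
Assume x_i = 2·5^i − 4^i for all 1 ≤ i ≤ j, where j ≥ 2.
Then x_{j+1} = 9x_j − 20x_{j−1} = 9·(2·5^j − 4^j) − 20·(2·5^{j−1} − 4^{j−1}) = 2·(9·5 − 20)5^{j−1} − (9·4 − 20)4^{j−1} = 50·5^{j−1} − 16·4^{j−1} = 2·5^{j+1} − 4^{j+1}.
This completes the inductive step, so x_n = 2·5^n − 4^n for all n ≥ 1.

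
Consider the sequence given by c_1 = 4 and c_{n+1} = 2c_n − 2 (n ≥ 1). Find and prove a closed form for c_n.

Claim: c_n = 2^n + 2.

Base case: c_1 = 4, and 2^1 + 2 = 2 + 2 = 4.
Assume c_m = 2^m + 2 for some m ≥ 1.
Then c_{m+1} = 2c_m − 2 = 2·(2^m + 2) − 2 = 2^{m+1} + 4 − 2 = 2^{m+1} + 2.
This completes the inductive step, so c_n = 2^n + 2 for all n ≥ 1.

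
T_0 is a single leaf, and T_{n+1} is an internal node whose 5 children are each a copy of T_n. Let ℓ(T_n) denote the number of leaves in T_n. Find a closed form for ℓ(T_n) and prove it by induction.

Claim: ℓ(T_n) = 5^n.

Base case: ℓ(T_0) = 1, and 5^0 = 1.
Assume ℓ(T_r) = 5^r.
Then ℓ(T_{r+1}) = 5·ℓ(T_r) = 5·5^r = 5^{r+1}.
This completes the inductive step, so ℓ(T_n) = 5^n for all n ≥ 0.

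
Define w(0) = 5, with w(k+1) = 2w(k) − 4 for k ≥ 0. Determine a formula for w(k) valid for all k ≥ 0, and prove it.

Claim: w(k) = 2^k + 4.

Base case: w(0) = 5, and 2^0 + 4 = 1 + 4 = 5.
Assume w(j) = 2^j + 4 for some j ≥ 0.
Then w(j+1) = 2w(j) − 4 = 2·(2^j + 4) − 4 = 2^{j+1} + 8 − 4 = 2^{j+1} + 4.
This completes the inductive step, so w(k) = 2^k + 4 for all k ≥ 0.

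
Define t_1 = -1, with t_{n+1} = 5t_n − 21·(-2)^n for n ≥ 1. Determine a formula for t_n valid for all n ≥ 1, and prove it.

Claim: t_n = 5^n + 3·(-2)^n.

Base case: t_1 = -1, and 5^1 + 3·(-2)^1 = 5 − 6 = -1.
Assume t_r = 5^r + 3·(-2)^r for some r ≥ 1.
Then t_{r+1} = 5t_r − 21·(-2)^r = 5·(5^r + 3·(-2)^r) − 21·(-2)^r = 5^{r+1} + 15·(-2)^r − 21·(-2)^r = 5^{r+1} − 6·(-2)^r = 5^{r+1} + 3·(-2)^{r+1}.
So the formula holds for r+1, and by induction t_n = 5^n + 3·(-2)^n for all n ≥ 1.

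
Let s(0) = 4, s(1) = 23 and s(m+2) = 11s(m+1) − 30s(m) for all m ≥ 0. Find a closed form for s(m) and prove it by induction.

Claim: s(m) = 3·6^m + 5^m.

Base cases: s(0) = 4 and 3·6^0 + 5^0 = 4; s(1) = 23 and 3·6^1 + 5^1 = 23.
Assume s(i) = 3·6^i + 5^i for all 0 ≤ i ≤ j, where j ≥ 1.
Then s(j+1) = 11s(j) − 30s(j−1) = 11·(3·6^j + 5^j) − 30·(3·6^{j−1} + 5^{j−1}) = 3·(11·6 − 30)6^{j−1} + (11·5 − 30)5^{j−1} = 108·6^{j−1} + 25·5^{j−1} = 3·6^{j+1} + 5^{j+1}.
This completes the inductive step, so s(m) = 3·6^m + 5^m for all m ≥ 0.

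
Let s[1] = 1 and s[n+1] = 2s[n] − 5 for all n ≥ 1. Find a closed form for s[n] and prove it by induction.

Claim: s[n] = -2^{n+1} + 5.

Base case: s[1] = 1, and -2^{1+1} + 5 = -4 + 5 = 1.
Assume s[j] = -2^{j+1} + 5 for some j ≥ 1.
Then s[j+1] = 2s[j] − 5 = 2·(-2^{j+1} + 5) − 5 = -2^{j+2} + 10 − 5 = -2^{j+2} + 5.
Hence s[n] = -2^{n+1} + 5 for every n ≥ 1, by induction.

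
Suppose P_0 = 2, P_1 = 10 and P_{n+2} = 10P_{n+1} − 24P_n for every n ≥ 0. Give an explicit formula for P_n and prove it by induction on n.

Claim: P_n = 6^n + 4^n.

Base cases: P_0 = 2 and 6^0 + 4^0 = 2; P_1 = 10 and 6^1 + 4^1 = 10.
Assume P_j = 6^j + 4^j for all 0 ≤ j ≤ m, where m ≥ 1.
Then P_{m+1} = 10P_m − 24P_{m−1} = 10·(6^m + 4^m) − 24·(6^{m−1} + 4^{m−1}) = (10·6 − 24)6^{m−1} + (10·4 − 24)4^{m−1} = 36·6^{m−1} + 16·4^{m−1} = 6^{m+1} + 4^{m+1}.
This completes the inductive step, so P_n = 6^n + 4^n for all n ≥ 0.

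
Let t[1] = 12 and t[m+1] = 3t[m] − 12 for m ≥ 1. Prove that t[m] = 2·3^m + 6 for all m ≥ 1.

Base case: t[1] = 12, and 2·3^1 + 6 = 6 + 6 = 12.
Assume t[j] = 2·3^j + 6 for some j ≥ 1.
Then t[j+1] = 3t[j] − 12 = 3·(2·3^j + 6) − 12 = 6·3^j + 18 − 12 = 2·3^{j+1} + 6.
This completes the inductive step, so t[m] = 2·3^m + 6 for all m ≥ 1.

t[m] = 2·3^m + 6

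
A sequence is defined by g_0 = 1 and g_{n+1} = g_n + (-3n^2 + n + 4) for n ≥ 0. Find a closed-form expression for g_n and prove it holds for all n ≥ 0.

Claim: g_n = -n^3 + 2n^2 + 3n + 1.

Base case: g_0 = 1, and -0^3 + 2·0^2 + 3·0 + 1 = 1.
Assume g_r = -r^3 + 2r^2 + 3r + 1.
Then g_{r+1} = g_r + (-3r^2 + r + 4) = (-r^3 + 2r^2 + 3r + 1) + (-3r^2 + r + 4) = -r^3 − r^2 + 4r + 5,
and -(r+1)^3 + 2·(r+1)^2 + 3·(r+1) + 1 = -r^3 − r^2 + 4r + 5.
By induction, g_n = -n^3 + 2n^2 + 3n + 1 for all n ≥ 0.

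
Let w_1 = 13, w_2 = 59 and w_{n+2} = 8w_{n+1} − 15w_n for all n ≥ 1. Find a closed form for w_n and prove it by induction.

Claim: w_n = 3^n + 2·5^n.

Base cases: w_1 = 13 and 3^1 + 2·5^1 = 13; w_2 = 59 and 3^2 + 2·5^2 = 59.
Assume w_j = 3^j + 2·5^j for all 1 ≤ j ≤ r, where r ≥ 2.
Then w_{r+1} = 8w_r − 15w_{r−1} = 8·(3^r + 2·5^r) − 15·(3^{r−1} + 2·5^{r−1}) = (8·3 − 15)3^{r−1} + 2·(8·5 − 15)5^{r−1} = 9·3^{r−1} + 50·5^{r−1} = 3^{r+1} + 2·5^{r+1}.
Hence w_n = 3^n + 2·5^n for every n ≥ 1, by strong induction.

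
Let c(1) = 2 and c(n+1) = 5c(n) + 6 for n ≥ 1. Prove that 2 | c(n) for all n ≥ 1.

Base case: c(1) = 2 = 2·1, so 2 | c(1).
Assume 2 | c(k), so c(k) = 2t for some integer t.
Then c(k+1) = 5c(k) + 6 = 5·(2t) + 6 = 2(5t + 3), so 2 | c(k+1).
So the property holds for k+1, and by induction 2 | c(n) for all n ≥ 1.

2 | c(n)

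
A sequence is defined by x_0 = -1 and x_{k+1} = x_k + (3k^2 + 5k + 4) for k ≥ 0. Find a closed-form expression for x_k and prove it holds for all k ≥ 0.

Claim: x_k = k^3 + k^2 + 2k − 1.

Base case: x_0 = -1, and 0^3 + 0^2 + 2·0 − 1 = -1.
Assume x_r = r^3 + r^2 + 2r − 1.
Then x_{r+1} = x_r + (3r^2 + 5r + 4) = (r^3 + r^2 + 2r − 1) + (3r^2 + 5r + 4) = r^3 + 4r^2 + 7r + 3,
and (r+1)^3 + (r+1)^2 + 2·(r+1) − 1 = r^3 + 4r^2 + 7r + 3.
By induction, x_k = k^3 + k^2 + 2k − 1 for all k ≥ 0.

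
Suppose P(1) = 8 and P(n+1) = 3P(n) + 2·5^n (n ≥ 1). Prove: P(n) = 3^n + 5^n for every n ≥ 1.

Base case: P(1) = 8, and 3^1 + 5^1 = 3 + 5 = 8.
Assume P(k) = 3^k + 5^k for some k ≥ 1.
Then P(k+1) = 3P(k) + 2·5^k = 3·(3^k + 5^k) + 2·5^k = 3^{k+1} + 3·5^k + 2·5^k = 3^{k+1} + 5·5^k = 3^{k+1} + 5^{k+1}.
By induction, P(n) = 3^n + 5^n for all n ≥ 1.

P(n) = 3^n + 5^n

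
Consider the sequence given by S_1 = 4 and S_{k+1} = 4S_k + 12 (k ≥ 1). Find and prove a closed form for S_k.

Claim: S_k = 2·4^k − 4.

Base case: S_1 = 4, and 2·4^1 − 4 = 8 − 4 = 4.
Assume S_m = 2·4^m − 4 for some m ≥ 1.
Then S_{m+1} = 4S_m + 12 = 4·(2·4^m − 4) + 12 = 8·4^m − 16 + 12 = 2·4^{m+1} − 4.
This completes the inductive step, so S_k = 2·4^k − 4 for all k ≥ 1.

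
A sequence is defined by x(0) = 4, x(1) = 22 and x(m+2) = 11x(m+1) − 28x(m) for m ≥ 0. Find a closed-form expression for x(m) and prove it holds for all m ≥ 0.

Claim: x(m) = 2·7^m + 2·4^m.

Base cases: x(0) = 4 and 2·7^0 + 2·4^0 = 4; x(1) = 22 and 2·7^1 + 2·4^1 = 22.
Assume x(j) = 2·7^j + 2·4^j for all 0 ≤ j ≤ k, where k ≥ 1.
Then x(k+1) = 11x(k) − 28x(k−1) = 11·(2·7^k + 2·4^k) − 28·(2·7^{k−1} + 2·4^{k−1}) = 2·(11·7 − 28)7^{k−1} + 2·(11·4 − 28)4^{k−1} = 98·7^{k−1} + 32·4^{k−1} = 2·7^{k+1} + 2·4^{k+1}.
Hence x(m) = 2·7^m + 2·4^m for every m ≥ 0, by strong induction.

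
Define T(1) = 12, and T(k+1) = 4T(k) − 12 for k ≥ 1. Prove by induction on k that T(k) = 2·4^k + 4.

Base case: T(1) = 12, and 2·4^1 + 4 = 8 + 4 = 12.
Assume T(m) = 2·4^m + 4 for some m ≥ 1.
Then T(m+1) = 4T(m) − 12 = 4·(2·4^m + 4) − 12 = 8·4^m + 16 − 12 = 2·4^{m+1} + 4.
This completes the inductive step, so T(k) = 2·4^k + 4 for all k ≥ 1.

T(k) = 2·4^k + 4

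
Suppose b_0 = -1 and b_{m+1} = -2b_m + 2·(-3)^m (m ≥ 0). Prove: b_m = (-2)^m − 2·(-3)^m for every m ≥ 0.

Base case: b_0 = -1, and (-2)^0 − 2·(-3)^0 = 1 − 2 = -1.
Assume b_k = (-2)^k − 2·(-3)^k for some k ≥ 0.
Then b_{k+1} = -2b_k + 2·(-3)^k = -2·((-2)^k − 2·(-3)^k) + 2·(-3)^k = (-2)^{k+1} + 4·(-3)^k + 2·(-3)^k = (-2)^{k+1} + 6·(-3)^k = (-2)^{k+1} − 2·(-3)^{k+1}.
Hence b_m = (-2)^m − 2·(-3)^m for every m ≥ 0, by induction.

b_m = (-2)^m − 2·(-3)^m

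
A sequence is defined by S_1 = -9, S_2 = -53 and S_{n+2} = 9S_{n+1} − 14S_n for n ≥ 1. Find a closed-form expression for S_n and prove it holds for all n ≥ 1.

Claim: S_n = -7^n − 2^n.

Base cases: S_1 = -9 and -7^1 − 2^1 = -9; S_2 = -53 and -7^2 − 2^2 = -53.
Assume S_i = -7^i − 2^i for all 1 ≤ i ≤ j, where j ≥ 2.
Then S_{j+1} = 9S_j − 14S_{j−1} = 9·(-7^j − 2^j) − 14·(-7^{j−1} − 2^{j−1}) = -(9·7 − 14)7^{j−1} − (9·2 − 14)2^{j−1} = -49·7^{j−1} − 4·2^{j−1} = -7^{j+1} − 2^{j+1}.
By strong induction, S_n = -7^n − 2^n for all n ≥ 1.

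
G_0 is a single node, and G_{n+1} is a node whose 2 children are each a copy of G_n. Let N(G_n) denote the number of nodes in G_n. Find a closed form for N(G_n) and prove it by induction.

Claim: N(G_n) = 2^{n+1} − 1.

Base case: N(G_0) = 1, and 2^{0+1} − 1 = 1.
Assume N(G_m) = 2^{m+1} − 1.
Then N(G_{m+1}) = 1 + 2N(G_m) = 1 + 2(2^{m+1} − 1) = 2^{m+2} − 2 + 1 = 2^{m+2} − 1.
By induction, N(G_n) = 2^{n+1} − 1 for all n ≥ 0.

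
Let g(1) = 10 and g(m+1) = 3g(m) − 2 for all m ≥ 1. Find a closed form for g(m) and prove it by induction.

Claim: g(m) = 3^{m+1} + 1.

Base case: g(1) = 10, and 3^{1+1} + 1 = 9 + 1 = 10.
Assume g(j) = 3^{j+1} + 1 for some j ≥ 1.
Then g(j+1) = 3g(j) − 2 = 3·(3^{j+1} + 1) − 2 = 3^{j+2} + 3 − 2 = 3^{j+2} + 1.
By induction, g(m) = 3^{m+1} + 1 for all m ≥ 1.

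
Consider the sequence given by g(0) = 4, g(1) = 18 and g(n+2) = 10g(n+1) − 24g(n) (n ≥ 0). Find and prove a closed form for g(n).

Claim: g(n) = 3·4^n + 6^n.

Base cases: g(0) = 4 and 3·4^0 + 6^0 = 4; g(1) = 18 and 3·4^1 + 6^1 = 18.
Assume g(j) = 3·4^j + 6^j for all 0 ≤ j ≤ r, where r ≥ 1.
Then g(r+1) = 10g(r) − 24g(r−1) = 10·(3·4^r + 6^r) − 24·(3·4^{r−1} + 6^{r−1}) = 3·(10·4 − 24)4^{r−1} + (10·6 − 24)6^{r−1} = 48·4^{r−1} + 36·6^{r−1} = 3·4^{r+1} + 6^{r+1}.
This completes the inductive step, so g(n) = 3·4^n + 6^n for all n ≥ 0.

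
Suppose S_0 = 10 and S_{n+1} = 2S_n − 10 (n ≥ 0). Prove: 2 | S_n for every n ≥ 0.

Base case: S_0 = 10 = 2·5, so 2 | S_0.
Assume 2 | S_r, so S_r = 2t for some integer t.
Then S_{r+1} = 2S_r − 10 = 2·(2t) − 10 = 2(2t − 5), so 2 | S_{r+1}.
So the property holds for r+1, and by induction 2 | S_n for all n ≥ 0.

2 | S_n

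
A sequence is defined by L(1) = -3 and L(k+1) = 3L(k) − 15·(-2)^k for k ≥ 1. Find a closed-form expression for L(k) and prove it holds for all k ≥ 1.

Claim: L(k) = 3^k + 3·(-2)^k.

Base case: L(1) = -3, and 3^1 + 3·(-2)^1 = 3 − 6 = -3.
Assume L(r) = 3^r + 3·(-2)^r for some r ≥ 1.
Then L(r+1) = 3L(r) − 15·(-2)^r = 3·(3^r + 3·(-2)^r) − 15·(-2)^r = 3^{r+1} + 9·(-2)^r − 15·(-2)^r = 3^{r+1} − 6·(-2)^r = 3^{r+1} + 3·(-2)^{r+1}.
So the formula holds for r+1, and by induction L(k) = 3^k + 3·(-2)^k for all k ≥ 1.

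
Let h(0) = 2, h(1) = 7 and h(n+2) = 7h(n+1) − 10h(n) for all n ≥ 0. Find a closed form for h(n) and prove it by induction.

Claim: h(n) = 2^n + 5^n.

Base cases: h(0) = 2 and 2^0 + 5^0 = 2; h(1) = 7 and 2^1 + 5^1 = 7.
Assume h(j) = 2^j + 5^j for all 0 ≤ j ≤ k, where k ≥ 1.
Then h(k+1) = 7h(k) − 10h(k−1) = 7·(2^k + 5^k) − 10·(2^{k−1} + 5^{k−1}) = (7·2 − 10)2^{k−1} + (7·5 − 10)5^{k−1} = 4·2^{k−1} + 25·5^{k−1} = 2^{k+1} + 5^{k+1}.
This completes the inductive step, so h(n) = 2^n + 5^n for all n ≥ 0.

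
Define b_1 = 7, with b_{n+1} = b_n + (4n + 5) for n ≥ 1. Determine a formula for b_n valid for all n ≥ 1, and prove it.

Claim: b_n = 2n^2 + 3n + 2.

Base case: b_1 = 7, and 2·1^2 + 3·1 + 2 = 7.
Assume b_j = 2j^2 + 3j + 2.
Then b_{j+1} = b_j + (4j + 5) = (2j^2 + 3j + 2) + (4j + 5) = 2j^2 + 7j + 7,
and 2·(j+1)^2 + 3·(j+1) + 2 = 2j^2 + 7j + 7.
Hence b_n = 2n^2 + 3n + 2 for every n ≥ 1, by induction.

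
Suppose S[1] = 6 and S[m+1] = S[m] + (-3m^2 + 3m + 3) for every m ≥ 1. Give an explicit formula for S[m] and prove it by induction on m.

Claim: S[m] = -m^3 + 3m^2 + m + 3.

Base case: S[1] = 6, and -1^3 + 3·1^2 + 1 + 3 = 6.
Assume S[j] = -j^3 + 3j^2 + j + 3.
Then S[j+1] = S[j] + (-3j^2 + 3j + 3) = (-j^3 + 3j^2 + j + 3) + (-3j^2 + 3j + 3) = -j^3 + 4j + 6,
and -(j+1)^3 + 3·(j+1)^2 + (j+1) + 3 = -j^3 + 4j + 6.
By induction, S[m] = -m^3 + 3m^2 + m + 3 for all m ≥ 1.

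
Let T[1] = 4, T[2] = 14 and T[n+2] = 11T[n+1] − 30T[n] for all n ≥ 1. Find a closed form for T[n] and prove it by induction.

Claim: T[n] = 2·5^n − 6^n.

Base cases: T[1] = 4 and 2·5^1 − 6^1 = 4; T[2] = 14 and 2·5^2 − 6^2 = 14.
Assume T[j] = 2·5^j − 6^j for all 1 ≤ j ≤ k, where k ≥ 2.
Then T[k+1] = 11T[k] − 30T[k−1] = 11·(2·5^k − 6^k) − 30·(2·5^{k−1} − 6^{k−1}) = 2·(11·5 − 30)5^{k−1} − (11·6 − 30)6^{k−1} = 50·5^{k−1} − 36·6^{k−1} = 2·5^{k+1} − 6^{k+1}.
So the formula holds for k+1, and by strong induction T[n] = 2·5^n − 6^n for all n ≥ 1.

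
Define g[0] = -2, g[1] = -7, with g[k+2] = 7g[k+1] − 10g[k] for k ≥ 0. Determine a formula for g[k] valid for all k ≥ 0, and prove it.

Claim: g[k] = -2^k − 5^k.

Base cases: g[0] = -2 and -2^0 − 5^0 = -2; g[1] = -7 and -2^1 − 5^1 = -7.
Assume g[j] = -2^j − 5^j for all 0 ≤ j ≤ r, where r ≥ 1.
Then g[r+1] = 7g[r] − 10g[r−1] = 7·(-2^r − 5^r) − 10·(-2^{r−1} − 5^{r−1}) = -(7·2 − 10)2^{r−1} − (7·5 − 10)5^{r−1} = -4·2^{r−1} − 25·5^{r−1} = -2^{r+1} − 5^{r+1}.
By strong induction, g[k] = -2^k − 5^k for all k ≥ 0.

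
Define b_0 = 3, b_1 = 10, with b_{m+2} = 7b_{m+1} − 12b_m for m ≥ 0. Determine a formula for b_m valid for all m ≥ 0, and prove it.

Claim: b_m = 2·3^m + 4^m.

Base cases: b_0 = 3 and 2·3^0 + 4^0 = 3; b_1 = 10 and 2·3^1 + 4^1 = 10.
Assume b_j = 2·3^j + 4^j for all 0 ≤ j ≤ k, where k ≥ 1.
Then b_{k+1} = 7b_k − 12b_{k−1} = 7·(2·3^k + 4^k) − 12·(2·3^{k−1} + 4^{k−1}) = 2·(7·3 − 12)3^{k−1} + (7·4 − 12)4^{k−1} = 18·3^{k−1} + 16·4^{k−1} = 2·3^{k+1} + 4^{k+1}.
This completes the inductive step, so b_m = 2·3^m + 4^m for all m ≥ 0.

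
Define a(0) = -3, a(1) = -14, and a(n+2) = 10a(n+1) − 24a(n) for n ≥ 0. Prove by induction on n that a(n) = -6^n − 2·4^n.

Base cases: a(0) = -3 and -6^0 − 2·4^0 = -3; a(1) = -14 and -6^1 − 2·4^1 = -14.
Assume a(j) = -6^j − 2·4^j for all 0 ≤ j ≤ m, where m ≥ 1.
Then a(m+1) = 10a(m) − 24a(m−1) = 10·(-6^m − 2·4^m) − 24·(-6^{m−1} − 2·4^{m−1}) = -(10·6 − 24)6^{m−1} − 2·(10·4 − 24)4^{m−1} = -36·6^{m−1} − 32·4^{m−1} = -6^{m+1} − 2·4^{m+1}.
Hence a(n) = -6^n − 2·4^n for every n ≥ 0, by strong induction.

a(n) = -6^n − 2·4^n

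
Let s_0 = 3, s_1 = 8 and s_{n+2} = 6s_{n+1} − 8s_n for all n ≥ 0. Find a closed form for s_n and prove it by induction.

Claim: s_n = 4^n + 2·2^n.

Base cases: s_0 = 3 and 4^0 + 2·2^0 = 3; s_1 = 8 and 4^1 + 2·2^1 = 8.
Assume s_j = 4^j + 2·2^j for all 0 ≤ j ≤ r, where r ≥ 1.
Then s_{r+1} = 6s_r − 8s_{r−1} = 6·(4^r + 2·2^r) − 8·(4^{r−1} + 2·2^{r−1}) = (6·4 − 8)4^{r−1} + 2·(6·2 − 8)2^{r−1} = 16·4^{r−1} + 8·2^{r−1} = 4^{r+1} + 2·2^{r+1}.
Hence s_n = 4^n + 2·2^n for every n ≥ 0, by strong induction.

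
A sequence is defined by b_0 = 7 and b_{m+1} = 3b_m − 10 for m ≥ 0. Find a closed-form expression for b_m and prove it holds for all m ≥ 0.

Claim: b_m = 2·3^m + 5.

Base case: b_0 = 7, and 2·3^0 + 5 = 2 + 5 = 7.
Assume b_k = 2·3^k + 5 for some k ≥ 0.
Then b_{k+1} = 3b_k − 10 = 3·(2·3^k + 5) − 10 = 6·3^k + 15 − 10 = 2·3^{k+1} + 5.
By induction, b_m = 2·3^m + 5 for all m ≥ 0.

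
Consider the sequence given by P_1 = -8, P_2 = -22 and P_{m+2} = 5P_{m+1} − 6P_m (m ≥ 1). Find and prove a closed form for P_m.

Claim: P_m = -2^m − 2·3^m.

Base cases: P_1 = -8 and -2^1 − 2·3^1 = -8; P_2 = -22 and -2^2 − 2·3^2 = -22.
Assume P_j = -2^j − 2·3^j for all 1 ≤ j ≤ r, where r ≥ 2.
Then P_{r+1} = 5P_r − 6P_{r−1} = 5·(-2^r − 2·3^r) − 6·(-2^{r−1} − 2·3^{r−1}) = -(5·2 − 6)2^{r−1} − 2·(5·3 − 6)3^{r−1} = -4·2^{r−1} − 18·3^{r−1} = -2^{r+1} − 2·3^{r+1}.
So the formula holds for r+1, and by strong induction P_m = -2^m − 2·3^m for all m ≥ 1.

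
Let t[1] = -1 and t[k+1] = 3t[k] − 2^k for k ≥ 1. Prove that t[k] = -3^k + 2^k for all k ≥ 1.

Base case: t[1] = -1, and -3^1 + 2^1 = -3 + 2 = -1.
Assume t[j] = -3^j + 2^j for some j ≥ 1.
Then t[j+1] = 3t[j] − 2^j = 3·(-3^j + 2^j) − 2^j = -3^{j+1} + 3·2^j − 2^j = -3^{j+1} + 2·2^j = -3^{j+1} + 2^{j+1}.
This completes the inductive step, so t[k] = -3^k + 2^k for all k ≥ 1.

t[k] = -3^k + 2^k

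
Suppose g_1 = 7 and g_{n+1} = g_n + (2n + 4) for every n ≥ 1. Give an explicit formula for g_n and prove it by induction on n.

Claim: g_n = n^2 + 3n + 3.

Base case: g_1 = 7, and 1^2 + 3·1 + 3 = 7.
Assume g_m = m^2 + 3m + 3.
Then g_{m+1} = g_m + (2m + 4) = (m^2 + 3m + 3) + (2m + 4) = m^2 + 5m + 7,
and (m+1)^2 + 3·(m+1) + 3 = m^2 + 5m + 7.
Hence g_n = n^2 + 3n + 3 for every n ≥ 1, by induction.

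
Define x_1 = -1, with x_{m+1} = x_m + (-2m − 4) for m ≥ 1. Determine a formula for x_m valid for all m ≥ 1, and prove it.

Claim: x_m = -m^2 − 3m + 3.

Base case: x_1 = -1, and -1^2 − 3·1 + 3 = -1.
Assume x_k = -k^2 − 3k + 3.
Then x_{k+1} = x_k + (-2k − 4) = (-k^2 − 3k + 3) + (-2k − 4) = -k^2 − 5k − 1,
and -(k+1)^2 − 3·(k+1) + 3 = -k^2 − 5k − 1.
Hence x_m = -m^2 − 3m + 3 for every m ≥ 1, by induction.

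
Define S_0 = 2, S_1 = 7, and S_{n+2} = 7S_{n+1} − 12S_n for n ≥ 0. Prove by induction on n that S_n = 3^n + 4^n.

Base cases: S_0 = 2 and 3^0 + 4^0 = 2; S_1 = 7 and 3^1 + 4^1 = 7.
Assume S_j = 3^j + 4^j for all 0 ≤ j ≤ m, where m ≥ 1.
Then S_{m+1} = 7S_m − 12S_{m−1} = 7·(3^m + 4^m) − 12·(3^{m−1} + 4^{m−1}) = (7·3 − 12)3^{m−1} + (7·4 − 12)4^{m−1} = 9·3^{m−1} + 16·4^{m−1} = 3^{m+1} + 4^{m+1}.
Hence S_n = 3^n + 4^n for every n ≥ 0, by strong induction.

S_n = 3^n + 4^n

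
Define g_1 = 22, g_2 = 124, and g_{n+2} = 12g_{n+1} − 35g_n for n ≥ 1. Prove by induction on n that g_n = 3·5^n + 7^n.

Base cases: g_1 = 22 and 3·5^1 + 7^1 = 22; g_2 = 124 and 3·5^2 + 7^2 = 124.
Assume g_i = 3·5^i + 7^i for all 1 ≤ i ≤ j, where j ≥ 2.
Then g_{j+1} = 12g_j − 35g_{j−1} = 12·(3·5^j + 7^j) − 35·(3·5^{j−1} + 7^{j−1}) = 3·(12·5 − 35)5^{j−1} + (12·7 − 35)7^{j−1} = 75·5^{j−1} + 49·7^{j−1} = 3·5^{j+1} + 7^{j+1}.
Hence g_n = 3·5^n + 7^n for every n ≥ 1, by strong induction.

g_n = 3·5^n + 7^n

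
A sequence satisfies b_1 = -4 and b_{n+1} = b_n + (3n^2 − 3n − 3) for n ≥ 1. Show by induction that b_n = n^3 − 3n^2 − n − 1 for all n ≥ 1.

Base case: b_1 = -4, and 1^3 − 3·1^2 − 1 − 1 = -4.
Assume b_m = m^3 − 3m^2 − m − 1.
Then b_{m+1} = b_m + (3m^2 − 3m − 3) = (m^3 − 3m^2 − m − 1) + (3m^2 − 3m − 3) = m^3 − 4m − 4,
and (m+1)^3 − 3·(m+1)^2 − (m+1) − 1 = m^3 − 4m − 4.
This completes the inductive step, so b_n = n^3 − 3n^2 − n − 1 for all n ≥ 1.

b_n = n^3 − 3n^2 − n − 1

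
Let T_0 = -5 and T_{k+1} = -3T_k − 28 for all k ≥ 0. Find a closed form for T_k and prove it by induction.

Claim: T_k = 2·(-3)^k − 7.

Base case: T_0 = -5, and 2·(-3)^0 − 7 = 2 − 7 = -5.
Assume T_r = 2·(-3)^r − 7 for some r ≥ 0.
Then T_{r+1} = -3T_r − 28 = -3·(2·(-3)^r − 7) − 28 = -6·(-3)^r + 21 − 28 = 2·(-3)^{r+1} − 7.
Hence T_k = 2·(-3)^k − 7 for every k ≥ 0, by induction.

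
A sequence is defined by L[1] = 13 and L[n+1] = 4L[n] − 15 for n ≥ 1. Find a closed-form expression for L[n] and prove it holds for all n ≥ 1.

Claim: L[n] = 2·4^n + 5.

Base case: L[1] = 13, and 2·4^1 + 5 = 8 + 5 = 13.
Assume L[k] = 2·4^k + 5 for some k ≥ 1.
Then L[k+1] = 4L[k] − 15 = 4·(2·4^k + 5) − 15 = 8·4^k + 20 − 15 = 2·4^{k+1} + 5.
So the formula holds for k+1, and by induction L[n] = 2·4^n + 5 for all n ≥ 1.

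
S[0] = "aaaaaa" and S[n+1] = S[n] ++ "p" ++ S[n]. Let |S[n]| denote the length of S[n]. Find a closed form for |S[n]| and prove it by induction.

Claim: |S[n]| = 7·2^n − 1.

Base case: |S[0]| = 6, and 7·2^0 − 1 = 6.
Assume |S[k]| = 7·2^k − 1.
Then |S[k+1]| = |S[k]| + 1 + |S[k]| = 2|S[k]| + 1 = 2(7·2^k − 1) + 1 = 7·2^{k+1} − 2 + 1 = 7·2^{k+1} − 1.
This completes the inductive step, so |S[n]| = 7·2^n − 1 for all n ≥ 0.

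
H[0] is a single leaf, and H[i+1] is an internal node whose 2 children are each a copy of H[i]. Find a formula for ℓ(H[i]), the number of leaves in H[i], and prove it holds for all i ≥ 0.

Claim: ℓ(H[i]) = 2^i.

Base case: ℓ(H[0]) = 1, and 2^0 = 1.
Assume ℓ(H[j]) = 2^j.
Then ℓ(H[j+1]) = 2·ℓ(H[j]) = 2·2^j = 2^{j+1}.
This completes the inductive step, so ℓ(H[i]) = 2^i for all i ≥ 0.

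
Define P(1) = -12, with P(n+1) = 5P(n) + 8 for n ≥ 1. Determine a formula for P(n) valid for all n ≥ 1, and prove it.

Claim: P(n) = -2·5^n − 2.

Base case: P(1) = -12, and -2·5^1 − 2 = -10 − 2 = -12.
Assume P(k) = -2·5^k − 2 for some k ≥ 1.
Then P(k+1) = 5P(k) + 8 = 5·(-2·5^k − 2) + 8 = -10·5^k − 10 + 8 = -2·5^{k+1} − 2.
By induction, P(n) = -2·5^n − 2 for all n ≥ 1.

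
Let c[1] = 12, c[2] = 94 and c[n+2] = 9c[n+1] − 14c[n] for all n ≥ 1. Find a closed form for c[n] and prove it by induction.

Claim: c[n] = -2^n + 2·7^n.

Base cases: c[1] = 12 and -2^1 + 2·7^1 = 12; c[2] = 94 and -2^2 + 2·7^2 = 94.
Assume c[j] = -2^j + 2·7^j for all 1 ≤ j ≤ m, where m ≥ 2.
Then c[m+1] = 9c[m] − 14c[m−1] = 9·(-2^m + 2·7^m) − 14·(-2^{m−1} + 2·7^{m−1}) = -(9·2 − 14)2^{m−1} + 2·(9·7 − 14)7^{m−1} = -4·2^{m−1} + 98·7^{m−1} = -2^{m+1} + 2·7^{m+1}.
So the formula holds for m+1, and by strong induction c[n] = -2^n + 2·7^n for all n ≥ 1.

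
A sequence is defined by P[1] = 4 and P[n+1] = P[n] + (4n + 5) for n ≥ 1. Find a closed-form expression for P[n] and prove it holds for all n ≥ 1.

Claim: P[n] = 2n^2 + 3n − 1.

Base case: P[1] = 4, and 2·1^2 + 3·1 − 1 = 4.
Assume P[m] = 2m^2 + 3m − 1.
Then P[m+1] = P[m] + (4m + 5) = (2m^2 + 3m − 1) + (4m + 5) = 2m^2 + 7m + 4,
and 2·(m+1)^2 + 3·(m+1) − 1 = 2m^2 + 7m + 4.
By induction, P[n] = 2n^2 + 3n − 1 for all n ≥ 1.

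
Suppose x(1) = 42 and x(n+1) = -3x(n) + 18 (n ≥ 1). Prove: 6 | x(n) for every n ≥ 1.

Base case: x(1) = 42 = 6·7, so 6 | x(1).
Assume 6 | x(k), so x(k) = 6t for some integer t.
Then x(k+1) = -3x(k) + 18 = -3·(6t) + 18 = 6(-3t + 3), so 6 | x(k+1).
This completes the inductive step, so 6 | x(n) for all n ≥ 1.

6 | x(n)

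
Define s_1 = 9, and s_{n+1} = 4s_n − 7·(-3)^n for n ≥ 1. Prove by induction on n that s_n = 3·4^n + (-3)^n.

Base case: s_1 = 9, and 3·4^1 + (-3)^1 = 12 − 3 = 9.
Assume s_j = 3·4^j + (-3)^j for some j ≥ 1.
Then s_{j+1} = 4s_j − 7·(-3)^j = 4·(3·4^j + (-3)^j) − 7·(-3)^j = 3·4^{j+1} + 4·(-3)^j − 7·(-3)^j = 3·4^{j+1} − 3·(-3)^j = 3·4^{j+1} + (-3)^{j+1}.
So the formula holds for j+1, and by induction s_n = 3·4^n + (-3)^n for all n ≥ 1.

s_n = 3·4^n + (-3)^n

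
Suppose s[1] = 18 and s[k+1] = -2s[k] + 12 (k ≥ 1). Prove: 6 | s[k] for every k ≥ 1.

Base case: s[1] = 18 = 6·3, so 6 | s[1].
Assume 6 | s[r], so s[r] = 6t for some integer t.
Then s[r+1] = -2s[r] + 12 = -2·(6t) + 12 = 6(-2t + 2), so 6 | s[r+1].
This completes the inductive step, so 6 | s[k] for all k ≥ 1.

6 | s[k]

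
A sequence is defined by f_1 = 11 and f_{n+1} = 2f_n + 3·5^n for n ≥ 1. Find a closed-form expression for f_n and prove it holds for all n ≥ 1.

Claim: f_n = 3·2^n + 5^n.

Base case: f_1 = 11, and 3·2^1 + 5^1 = 6 + 5 = 11.
Assume f_j = 3·2^j + 5^j for some j ≥ 1.
Then f_{j+1} = 2f_j + 3·5^j = 2·(3·2^j + 5^j) + 3·5^j = 3·2^{j+1} + 2·5^j + 3·5^j = 3·2^{j+1} + 5·5^j = 3·2^{j+1} + 5^{j+1}.
Hence f_n = 3·2^n + 5^n for every n ≥ 1, by induction.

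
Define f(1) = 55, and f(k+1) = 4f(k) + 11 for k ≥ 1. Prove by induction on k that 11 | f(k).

Base case: f(1) = 55 = 11·5, so 11 | f(1).
Assume 11 | f(m), so f(m) = 11t for some integer t.
Then f(m+1) = 4f(m) + 11 = 4·(11t) + 11 = 11(4t + 1), so 11 | f(m+1).
This completes the inductive step, so 11 | f(k) for all k ≥ 1.

11 | f(k)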